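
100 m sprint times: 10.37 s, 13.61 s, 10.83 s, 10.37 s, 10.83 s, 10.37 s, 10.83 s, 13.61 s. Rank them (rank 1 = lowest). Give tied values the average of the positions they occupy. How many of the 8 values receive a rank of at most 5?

Sorted (ascending): 10.37, 10.37, 10.37, 10.83, 10.83, 10.83, 13.61, 13.61
The 3 values of 10.37 occupy positions 1–3 → average rank 2.
The 3 values of 10.83 occupy positions 4–6 → average rank 5.
The 2 values of 13.61 occupy positions 7–8 → average rank (7+8)/2 = 7.5.
Ranks ≤ 5: {2, 2, 2, 5, 5, 5} → 6 values.

6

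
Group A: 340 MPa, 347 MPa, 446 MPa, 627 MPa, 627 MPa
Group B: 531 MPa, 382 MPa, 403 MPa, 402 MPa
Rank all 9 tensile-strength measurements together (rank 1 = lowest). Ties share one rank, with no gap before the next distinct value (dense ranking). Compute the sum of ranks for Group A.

Sorted (ascending): 340, 347, 382, 402, 403, 446, 531, 627, 627
The 2 values of 627 share dense rank 8.
Remaining distinct values take the next consecutive integers.
Group A values → pooled ranks: 340→1, 347→2, 446→6, 627→8, 627→8
Rank sum = 1 + 2 + 6 + 8 + 8 = 25

25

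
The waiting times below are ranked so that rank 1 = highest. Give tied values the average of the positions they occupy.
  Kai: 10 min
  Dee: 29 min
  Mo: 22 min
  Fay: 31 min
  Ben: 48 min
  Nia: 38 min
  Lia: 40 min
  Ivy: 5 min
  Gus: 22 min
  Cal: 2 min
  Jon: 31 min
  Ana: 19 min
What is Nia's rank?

3

Sorted (descending): 48, 40, 38, 31, 31, 29, 22, 22, 19, 10, 5, 2
The 2 values of 31 occupy positions 4–5 → average rank (4+5)/2 = 4.5.
The 2 values of 22 occupy positions 7–8 → average rank (7+8)/2 = 7.5.
Nia has value 38 min → rank 3.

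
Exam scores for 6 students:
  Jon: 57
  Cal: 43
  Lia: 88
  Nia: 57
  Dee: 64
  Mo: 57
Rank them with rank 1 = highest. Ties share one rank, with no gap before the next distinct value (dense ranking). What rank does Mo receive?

3

Sorted (descending): 88, 64, 57, 57, 57, 43
The 3 values of 57 share dense rank 3.
Remaining distinct values take the next consecutive integers.
Mo has value 57 → rank 3.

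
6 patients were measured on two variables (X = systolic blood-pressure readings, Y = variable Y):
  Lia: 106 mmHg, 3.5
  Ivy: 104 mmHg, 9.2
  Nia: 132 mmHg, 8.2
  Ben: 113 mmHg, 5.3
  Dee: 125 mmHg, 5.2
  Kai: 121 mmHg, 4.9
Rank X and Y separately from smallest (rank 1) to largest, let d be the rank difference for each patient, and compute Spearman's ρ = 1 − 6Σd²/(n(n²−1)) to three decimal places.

Ranks of variable 1: 2, 1, 6, 3, 5, 4
Ranks of variable 2: 1, 6, 5, 4, 3, 2
d = r₁ − r₂: 1, -5, 1, -1, 2, 2
d²: 1, 25, 1, 1, 4, 4; Σd² = 36
ρ = 1 − 6·36/(6·35) = 1 − 216/210 = -0.029

-0.029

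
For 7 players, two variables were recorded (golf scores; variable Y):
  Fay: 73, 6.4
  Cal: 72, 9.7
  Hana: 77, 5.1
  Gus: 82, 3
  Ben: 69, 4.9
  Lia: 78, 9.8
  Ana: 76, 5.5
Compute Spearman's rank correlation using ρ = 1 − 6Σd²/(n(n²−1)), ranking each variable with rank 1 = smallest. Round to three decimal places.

-0.107

Ranks of variable 1: 3, 2, 5, 7, 1, 6, 4
Ranks of variable 2: 5, 6, 3, 1, 2, 7, 4
d = r₁ − r₂: -2, -4, 2, 6, -1, -1, 0
d²: 4, 16, 4, 36, 1, 1, 0; Σd² = 62
ρ = 1 − 6·62/(7·48) = 1 − 372/336 = -0.107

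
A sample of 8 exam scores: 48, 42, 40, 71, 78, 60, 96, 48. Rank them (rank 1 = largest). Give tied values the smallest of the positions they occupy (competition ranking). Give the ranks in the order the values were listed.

5, 7, 8, 3, 2, 4, 1, 5

Sorted (descending): 96, 78, 71, 60, 48, 48, 42, 40
The 2 values of 48 occupy positions 5–6 → each gets rank 5.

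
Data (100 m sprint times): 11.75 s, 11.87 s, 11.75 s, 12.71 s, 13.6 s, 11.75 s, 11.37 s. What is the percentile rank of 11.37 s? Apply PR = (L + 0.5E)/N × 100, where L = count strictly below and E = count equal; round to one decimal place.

7.1

N = 7.
Strictly below 11.37: 0. Equal to 11.37: 1.
PR = (0 + 0.5·1)/7 × 100 = 7.1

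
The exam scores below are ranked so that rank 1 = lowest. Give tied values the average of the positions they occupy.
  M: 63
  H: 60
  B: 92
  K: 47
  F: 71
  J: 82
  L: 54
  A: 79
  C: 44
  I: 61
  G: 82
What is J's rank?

9.5

Sorted (ascending): 44, 47, 54, 60, 61, 63, 71, 79, 82, 82, 92
The 2 values of 82 occupy positions 9–10 → average rank (9+10)/2 = 9.5.
J has value 82 → rank 9.5.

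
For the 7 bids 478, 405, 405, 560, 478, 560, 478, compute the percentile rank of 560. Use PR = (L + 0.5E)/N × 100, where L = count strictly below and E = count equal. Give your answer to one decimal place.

N = 7.
Strictly below 560: 5. Equal to 560: 2.
PR = (5 + 0.5·2)/7 × 100 = 85.7

85.7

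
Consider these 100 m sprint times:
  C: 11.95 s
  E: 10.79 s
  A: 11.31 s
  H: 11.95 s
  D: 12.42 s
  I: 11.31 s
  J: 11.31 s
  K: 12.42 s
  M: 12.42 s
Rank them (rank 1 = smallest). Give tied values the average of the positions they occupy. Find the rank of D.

8

Sorted (ascending): 10.79, 11.31, 11.31, 11.31, 11.95, 11.95, 12.42, 12.42, 12.42
The 3 values of 11.31 occupy positions 2–4 → average rank 3.
The 2 values of 11.95 occupy positions 5–6 → average rank (5+6)/2 = 5.5.
The 3 values of 12.42 occupy positions 7–9 → average rank 8.
D has value 12.42 s → rank 8.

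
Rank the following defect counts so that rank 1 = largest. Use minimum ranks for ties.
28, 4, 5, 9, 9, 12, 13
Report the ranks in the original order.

1, 7, 6, 4, 4, 3, 2

Sorted (descending): 28, 13, 12, 9, 9, 5, 4
The 2 values of 9 occupy positions 4–5 → each gets rank 4.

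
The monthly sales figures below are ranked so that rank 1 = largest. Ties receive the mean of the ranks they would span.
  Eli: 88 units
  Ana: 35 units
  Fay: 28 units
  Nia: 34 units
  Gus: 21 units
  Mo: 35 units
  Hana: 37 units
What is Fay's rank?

6

Sorted (descending): 88, 37, 35, 35, 34, 28, 21
The 2 values of 35 occupy positions 3–4 → average rank (3+4)/2 = 3.5.
Fay has value 28 units → rank 6.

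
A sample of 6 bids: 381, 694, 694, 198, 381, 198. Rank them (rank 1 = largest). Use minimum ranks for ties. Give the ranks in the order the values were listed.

Sorted (descending): 694, 694, 381, 381, 198, 198
The 2 values of 694 occupy positions 1–2 → each gets rank 1.
The 2 values of 381 occupy positions 3–4 → each gets rank 3.
The 2 values of 198 occupy positions 5–6 → each gets rank 5.

3, 1, 1, 5, 3, 5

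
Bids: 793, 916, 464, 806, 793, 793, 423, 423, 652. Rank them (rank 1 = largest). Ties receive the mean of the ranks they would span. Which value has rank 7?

Sorted (descending): 916, 806, 793, 793, 793, 652, 464, 423, 423
The 3 values of 793 occupy positions 3–5 → average rank 4.
The 2 values of 423 occupy positions 8–9 → average rank (8+9)/2 = 8.5.
Rank 7 → value 464.

464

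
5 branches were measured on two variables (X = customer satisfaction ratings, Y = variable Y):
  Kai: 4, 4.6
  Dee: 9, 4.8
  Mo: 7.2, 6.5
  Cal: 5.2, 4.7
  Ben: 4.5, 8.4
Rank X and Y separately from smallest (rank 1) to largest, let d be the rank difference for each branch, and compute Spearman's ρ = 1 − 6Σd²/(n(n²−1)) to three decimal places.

0.300

Ranks of variable 1: 1, 5, 4, 3, 2
Ranks of variable 2: 1, 3, 4, 2, 5
d = r₁ − r₂: 0, 2, 0, 1, -3
d²: 0, 4, 0, 1, 9; Σd² = 14
ρ = 1 − 6·14/(5·24) = 1 − 84/120 = 0.300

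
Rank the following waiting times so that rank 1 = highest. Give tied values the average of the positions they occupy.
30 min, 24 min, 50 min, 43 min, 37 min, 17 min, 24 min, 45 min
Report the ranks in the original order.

Sorted (descending): 50, 45, 43, 37, 30, 24, 24, 17
The 2 values of 24 occupy positions 6–7 → average rank (6+7)/2 = 6.5.

5, 6.5, 1, 3, 4, 8, 6.5, 2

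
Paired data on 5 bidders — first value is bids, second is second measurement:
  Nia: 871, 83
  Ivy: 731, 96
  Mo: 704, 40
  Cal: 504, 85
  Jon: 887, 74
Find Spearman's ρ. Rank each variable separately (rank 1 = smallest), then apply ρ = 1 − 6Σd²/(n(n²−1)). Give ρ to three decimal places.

Ranks of variable 1: 4, 3, 2, 1, 5
Ranks of variable 2: 3, 5, 1, 4, 2
d = r₁ − r₂: 1, -2, 1, -3, 3
d²: 1, 4, 1, 9, 9; Σd² = 24
ρ = 1 − 6·24/(5·24) = 1 − 144/120 = -0.200

-0.200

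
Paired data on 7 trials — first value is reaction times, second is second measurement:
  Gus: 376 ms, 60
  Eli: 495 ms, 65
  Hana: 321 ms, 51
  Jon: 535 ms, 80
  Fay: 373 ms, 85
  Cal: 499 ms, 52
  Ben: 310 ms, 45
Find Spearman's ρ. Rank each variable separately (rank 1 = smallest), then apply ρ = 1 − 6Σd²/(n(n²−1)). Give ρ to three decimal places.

Ranks of variable 1: 4, 5, 2, 7, 3, 6, 1
Ranks of variable 2: 4, 5, 2, 6, 7, 3, 1
d = r₁ − r₂: 0, 0, 0, 1, -4, 3, 0
d²: 0, 0, 0, 1, 16, 9, 0; Σd² = 26
ρ = 1 − 6·26/(7·48) = 1 − 156/336 = 0.536

0.536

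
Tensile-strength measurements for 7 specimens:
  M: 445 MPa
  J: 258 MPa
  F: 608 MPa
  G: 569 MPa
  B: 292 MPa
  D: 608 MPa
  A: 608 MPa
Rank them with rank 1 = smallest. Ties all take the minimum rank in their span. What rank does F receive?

Sorted (ascending): 258, 292, 445, 569, 608, 608, 608
The 3 values of 608 occupy positions 5–7 → each gets rank 5.
F has value 608 MPa → rank 5.

5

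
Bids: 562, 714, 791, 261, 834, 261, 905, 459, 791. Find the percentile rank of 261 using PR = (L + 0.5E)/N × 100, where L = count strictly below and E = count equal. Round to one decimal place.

11.1

N = 9.
Strictly below 261: 0. Equal to 261: 2.
PR = (0 + 0.5·2)/9 × 100 = 11.1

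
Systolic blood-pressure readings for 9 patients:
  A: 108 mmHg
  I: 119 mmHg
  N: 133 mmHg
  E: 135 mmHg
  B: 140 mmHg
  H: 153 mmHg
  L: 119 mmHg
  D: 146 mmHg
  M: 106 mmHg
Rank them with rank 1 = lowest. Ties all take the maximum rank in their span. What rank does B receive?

7

Sorted (ascending): 106, 108, 119, 119, 133, 135, 140, 146, 153
The 2 values of 119 occupy positions 3–4 → each gets rank 4.
B has value 140 mmHg → rank 7.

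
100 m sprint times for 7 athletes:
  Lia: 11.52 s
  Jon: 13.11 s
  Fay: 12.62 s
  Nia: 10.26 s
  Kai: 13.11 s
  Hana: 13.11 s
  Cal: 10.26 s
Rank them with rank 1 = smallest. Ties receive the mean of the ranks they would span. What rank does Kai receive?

Sorted (ascending): 10.26, 10.26, 11.52, 12.62, 13.11, 13.11, 13.11
The 2 values of 10.26 occupy positions 1–2 → average rank (1+2)/2 = 1.5.
The 3 values of 13.11 occupy positions 5–7 → average rank 6.
Kai has value 13.11 s → rank 6.

6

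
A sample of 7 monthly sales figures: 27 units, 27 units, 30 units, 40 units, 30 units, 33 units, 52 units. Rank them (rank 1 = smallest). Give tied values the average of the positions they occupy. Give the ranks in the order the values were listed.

1.5, 1.5, 3.5, 6, 3.5, 5, 7

Sorted (ascending): 27, 27, 30, 30, 33, 40, 52
The 2 values of 27 occupy positions 1–2 → average rank (1+2)/2 = 1.5.
The 2 values of 30 occupy positions 3–4 → average rank (3+4)/2 = 3.5.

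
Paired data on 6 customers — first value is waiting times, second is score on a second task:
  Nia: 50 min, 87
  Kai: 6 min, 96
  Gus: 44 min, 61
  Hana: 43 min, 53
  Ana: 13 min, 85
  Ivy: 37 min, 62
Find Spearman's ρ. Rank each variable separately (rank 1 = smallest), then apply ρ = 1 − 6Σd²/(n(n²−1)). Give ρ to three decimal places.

Ranks of variable 1: 6, 1, 5, 4, 2, 3
Ranks of variable 2: 5, 6, 2, 1, 4, 3
d = r₁ − r₂: 1, -5, 3, 3, -2, 0
d²: 1, 25, 9, 9, 4, 0; Σd² = 48
ρ = 1 − 6·48/(6·35) = 1 − 288/210 = -0.371

-0.371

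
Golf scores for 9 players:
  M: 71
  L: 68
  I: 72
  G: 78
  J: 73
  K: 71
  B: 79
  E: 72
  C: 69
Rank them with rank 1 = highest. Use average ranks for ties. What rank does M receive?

6.5

Sorted (descending): 79, 78, 73, 72, 72, 71, 71, 69, 68
The 2 values of 72 occupy positions 4–5 → average rank (4+5)/2 = 4.5.
The 2 values of 71 occupy positions 6–7 → average rank (6+7)/2 = 6.5.
M has value 71 → rank 6.5.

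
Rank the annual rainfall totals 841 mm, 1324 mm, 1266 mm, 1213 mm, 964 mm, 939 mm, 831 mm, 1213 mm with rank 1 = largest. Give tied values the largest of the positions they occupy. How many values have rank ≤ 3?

2

Sorted (descending): 1324, 1266, 1213, 1213, 964, 939, 841, 831
The 2 values of 1213 occupy positions 3–4 → each gets rank 4.
Ranks ≤ 3: {1, 2} → 2 values.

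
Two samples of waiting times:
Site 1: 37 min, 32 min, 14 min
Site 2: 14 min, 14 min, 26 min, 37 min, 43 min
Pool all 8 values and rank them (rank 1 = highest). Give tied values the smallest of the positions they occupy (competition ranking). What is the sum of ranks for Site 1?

12

Sorted (descending): 43, 37, 37, 32, 26, 14, 14, 14
The 2 values of 37 occupy positions 2–3 → each gets rank 2.
The 3 values of 14 occupy positions 6–8 → each gets rank 6.
Site 1 values → pooled ranks: 37→2, 32→4, 14→6
Rank sum = 2 + 4 + 6 = 12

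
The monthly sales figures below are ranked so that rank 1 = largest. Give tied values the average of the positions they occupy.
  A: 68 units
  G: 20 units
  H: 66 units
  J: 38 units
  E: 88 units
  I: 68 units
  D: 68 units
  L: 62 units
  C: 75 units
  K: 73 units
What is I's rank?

Sorted (descending): 88, 75, 73, 68, 68, 68, 66, 62, 38, 20
The 3 values of 68 occupy positions 4–6 → average rank 5.
I has value 68 units → rank 5.

5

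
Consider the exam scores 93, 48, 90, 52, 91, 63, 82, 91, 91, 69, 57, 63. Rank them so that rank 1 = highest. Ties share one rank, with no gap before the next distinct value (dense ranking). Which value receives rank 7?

Sorted (descending): 93, 91, 91, 91, 90, 82, 69, 63, 63, 57, 52, 48
The 3 values of 91 share dense rank 2.
The 2 values of 63 share dense rank 6.
Remaining distinct values take the next consecutive integers.
Rank 7 → value 57.

57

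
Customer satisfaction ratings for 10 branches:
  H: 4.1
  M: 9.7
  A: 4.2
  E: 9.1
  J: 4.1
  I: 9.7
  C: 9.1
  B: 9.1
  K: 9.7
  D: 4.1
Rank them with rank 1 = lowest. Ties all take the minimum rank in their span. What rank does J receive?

Sorted (ascending): 4.1, 4.1, 4.1, 4.2, 9.1, 9.1, 9.1, 9.7, 9.7, 9.7
The 3 values of 4.1 occupy positions 1–3 → each gets rank 1.
The 3 values of 9.1 occupy positions 5–7 → each gets rank 5.
The 3 values of 9.7 occupy positions 8–10 → each gets rank 8.
J has value 4.1 → rank 1.

1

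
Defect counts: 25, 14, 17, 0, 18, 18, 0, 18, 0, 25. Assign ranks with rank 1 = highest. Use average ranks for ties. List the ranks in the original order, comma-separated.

1.5, 7, 6, 9, 4, 4, 9, 4, 9, 1.5

Sorted (descending): 25, 25, 18, 18, 18, 17, 14, 0, 0, 0
The 2 values of 25 occupy positions 1–2 → average rank (1+2)/2 = 1.5.
The 3 values of 18 occupy positions 3–5 → average rank 4.
The 3 values of 0 occupy positions 8–10 → average rank 9.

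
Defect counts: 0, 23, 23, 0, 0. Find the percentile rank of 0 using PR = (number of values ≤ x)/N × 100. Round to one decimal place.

60.0

N = 5.
Strictly below 0: 0. Equal to 0: 3.
PR = 3/5 × 100 = 60.0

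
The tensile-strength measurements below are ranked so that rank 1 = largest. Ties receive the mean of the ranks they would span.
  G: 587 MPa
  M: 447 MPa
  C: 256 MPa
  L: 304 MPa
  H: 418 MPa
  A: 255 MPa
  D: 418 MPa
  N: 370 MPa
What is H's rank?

Sorted (descending): 587, 447, 418, 418, 370, 304, 256, 255
The 2 values of 418 occupy positions 3–4 → average rank (3+4)/2 = 3.5.
H has value 418 MPa → rank 3.5.

3.5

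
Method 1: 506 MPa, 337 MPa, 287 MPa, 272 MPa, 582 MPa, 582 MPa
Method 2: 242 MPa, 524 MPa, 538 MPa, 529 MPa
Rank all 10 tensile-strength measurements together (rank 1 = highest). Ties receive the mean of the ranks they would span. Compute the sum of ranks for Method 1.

Sorted (descending): 582, 582, 538, 529, 524, 506, 337, 287, 272, 242
The 2 values of 582 occupy positions 1–2 → average rank (1+2)/2 = 1.5.
Method 1 values → pooled ranks: 506→6, 337→7, 287→8, 272→9, 582→1.5, 582→1.5
Rank sum = 6 + 7 + 8 + 9 + 1.5 + 1.5 = 33

33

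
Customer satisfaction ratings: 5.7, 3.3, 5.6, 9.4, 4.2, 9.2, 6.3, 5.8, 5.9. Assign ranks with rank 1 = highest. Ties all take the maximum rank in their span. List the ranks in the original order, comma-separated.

6, 9, 7, 1, 8, 2, 3, 5, 4

Sorted (descending): 9.4, 9.2, 6.3, 5.9, 5.8, 5.7, 5.6, 4.2, 3.3
No ties — each value takes its position as its rank.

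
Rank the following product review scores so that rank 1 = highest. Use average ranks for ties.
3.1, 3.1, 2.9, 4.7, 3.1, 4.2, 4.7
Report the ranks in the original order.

Sorted (descending): 4.7, 4.7, 4.2, 3.1, 3.1, 3.1, 2.9
The 2 values of 4.7 occupy positions 1–2 → average rank (1+2)/2 = 1.5.
The 3 values of 3.1 occupy positions 4–6 → average rank 5.

5, 5, 7, 1.5, 5, 3, 1.5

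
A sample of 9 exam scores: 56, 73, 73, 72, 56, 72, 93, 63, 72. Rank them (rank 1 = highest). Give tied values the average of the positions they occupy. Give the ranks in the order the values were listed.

8.5, 2.5, 2.5, 5, 8.5, 5, 1, 7, 5

Sorted (descending): 93, 73, 73, 72, 72, 72, 63, 56, 56
The 2 values of 73 occupy positions 2–3 → average rank (2+3)/2 = 2.5.
The 3 values of 72 occupy positions 4–6 → average rank 5.
The 2 values of 56 occupy positions 8–9 → average rank (8+9)/2 = 8.5.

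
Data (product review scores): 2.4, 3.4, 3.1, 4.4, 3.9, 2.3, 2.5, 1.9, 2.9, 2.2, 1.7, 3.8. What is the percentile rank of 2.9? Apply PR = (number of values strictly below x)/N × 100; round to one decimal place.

50.0

N = 12.
Strictly below 2.9: 6. Equal to 2.9: 1.
PR = 6/12 × 100 = 50.0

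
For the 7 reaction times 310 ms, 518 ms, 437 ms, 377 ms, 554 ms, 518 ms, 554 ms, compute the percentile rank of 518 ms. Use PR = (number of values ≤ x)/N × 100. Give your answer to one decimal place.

N = 7.
Strictly below 518: 3. Equal to 518: 2.
PR = 5/7 × 100 = 71.4

71.4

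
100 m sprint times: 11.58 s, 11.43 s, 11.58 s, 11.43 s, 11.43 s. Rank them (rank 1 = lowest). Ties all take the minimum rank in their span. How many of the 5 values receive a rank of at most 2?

Sorted (ascending): 11.43, 11.43, 11.43, 11.58, 11.58
The 3 values of 11.43 occupy positions 1–3 → each gets rank 1.
The 2 values of 11.58 occupy positions 4–5 → each gets rank 4.
Ranks ≤ 2: {1, 1, 1} → 3 values.

3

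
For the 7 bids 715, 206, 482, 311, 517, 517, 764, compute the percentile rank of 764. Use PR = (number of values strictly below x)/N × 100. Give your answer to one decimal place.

N = 7.
Strictly below 764: 6. Equal to 764: 1.
PR = 6/7 × 100 = 85.7

85.7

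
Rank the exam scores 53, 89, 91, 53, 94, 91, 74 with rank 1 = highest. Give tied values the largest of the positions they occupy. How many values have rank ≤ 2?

1

Sorted (descending): 94, 91, 91, 89, 74, 53, 53
The 2 values of 91 occupy positions 2–3 → each gets rank 3.
The 2 values of 53 occupy positions 6–7 → each gets rank 7.
Ranks ≤ 2: {1} → 1 value.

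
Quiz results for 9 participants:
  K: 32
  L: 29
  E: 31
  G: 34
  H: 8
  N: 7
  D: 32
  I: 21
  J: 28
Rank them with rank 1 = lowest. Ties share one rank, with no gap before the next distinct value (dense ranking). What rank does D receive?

7

Sorted (ascending): 7, 8, 21, 28, 29, 31, 32, 32, 34
The 2 values of 32 share dense rank 7.
Remaining distinct values take the next consecutive integers.
D has value 32 → rank 7.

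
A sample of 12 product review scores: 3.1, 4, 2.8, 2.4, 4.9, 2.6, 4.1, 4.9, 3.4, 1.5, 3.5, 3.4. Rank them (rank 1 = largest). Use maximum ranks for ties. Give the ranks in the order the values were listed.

Sorted (descending): 4.9, 4.9, 4.1, 4, 3.5, 3.4, 3.4, 3.1, 2.8, 2.6, 2.4, 1.5
The 2 values of 4.9 occupy positions 1–2 → each gets rank 2.
The 2 values of 3.4 occupy positions 6–7 → each gets rank 7.

8, 4, 9, 11, 2, 10, 3, 2, 7, 12, 5, 7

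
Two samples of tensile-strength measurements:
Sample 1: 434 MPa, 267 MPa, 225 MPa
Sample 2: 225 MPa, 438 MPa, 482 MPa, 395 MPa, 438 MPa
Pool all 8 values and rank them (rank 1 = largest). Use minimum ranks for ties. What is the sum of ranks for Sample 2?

17

Sorted (descending): 482, 438, 438, 434, 395, 267, 225, 225
The 2 values of 438 occupy positions 2–3 → each gets rank 2.
The 2 values of 225 occupy positions 7–8 → each gets rank 7.
Sample 2 values → pooled ranks: 225→7, 438→2, 482→1, 395→5, 438→2
Rank sum = 7 + 2 + 1 + 5 + 2 = 17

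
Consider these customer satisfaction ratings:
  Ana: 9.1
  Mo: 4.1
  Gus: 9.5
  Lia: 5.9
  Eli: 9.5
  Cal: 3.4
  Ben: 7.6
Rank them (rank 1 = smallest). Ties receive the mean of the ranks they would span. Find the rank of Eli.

Sorted (ascending): 3.4, 4.1, 5.9, 7.6, 9.1, 9.5, 9.5
The 2 values of 9.5 occupy positions 6–7 → average rank (6+7)/2 = 6.5.
Eli has value 9.5 → rank 6.5.

6.5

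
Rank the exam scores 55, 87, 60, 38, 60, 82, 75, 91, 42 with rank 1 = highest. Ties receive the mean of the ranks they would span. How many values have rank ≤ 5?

Sorted (descending): 91, 87, 82, 75, 60, 60, 55, 42, 38
The 2 values of 60 occupy positions 5–6 → average rank (5+6)/2 = 5.5.
Ranks ≤ 5: {1, 2, 3, 4} → 4 values.

4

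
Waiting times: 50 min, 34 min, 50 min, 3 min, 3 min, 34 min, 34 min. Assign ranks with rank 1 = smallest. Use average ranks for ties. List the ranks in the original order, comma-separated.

Sorted (ascending): 3, 3, 34, 34, 34, 50, 50
The 2 values of 3 occupy positions 1–2 → average rank (1+2)/2 = 1.5.
The 3 values of 34 occupy positions 3–5 → average rank 4.
The 2 values of 50 occupy positions 6–7 → average rank (6+7)/2 = 6.5.

6.5, 4, 6.5, 1.5, 1.5, 4, 4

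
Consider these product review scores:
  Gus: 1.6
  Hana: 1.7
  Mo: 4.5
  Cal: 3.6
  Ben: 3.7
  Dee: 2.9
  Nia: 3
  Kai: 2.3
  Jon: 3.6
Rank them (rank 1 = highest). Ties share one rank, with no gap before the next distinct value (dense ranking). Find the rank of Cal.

Sorted (descending): 4.5, 3.7, 3.6, 3.6, 3, 2.9, 2.3, 1.7, 1.6
The 2 values of 3.6 share dense rank 3.
Remaining distinct values take the next consecutive integers.
Cal has value 3.6 → rank 3.

3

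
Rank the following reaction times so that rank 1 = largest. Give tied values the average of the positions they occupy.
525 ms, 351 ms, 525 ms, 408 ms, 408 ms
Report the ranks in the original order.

1.5, 5, 1.5, 3.5, 3.5

Sorted (descending): 525, 525, 408, 408, 351
The 2 values of 525 occupy positions 1–2 → average rank (1+2)/2 = 1.5.
The 2 values of 408 occupy positions 3–4 → average rank (3+4)/2 = 3.5.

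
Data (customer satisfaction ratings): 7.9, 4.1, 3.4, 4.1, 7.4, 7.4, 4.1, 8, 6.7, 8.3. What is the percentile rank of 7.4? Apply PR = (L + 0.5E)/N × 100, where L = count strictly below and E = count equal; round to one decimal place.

N = 10.
Strictly below 7.4: 5. Equal to 7.4: 2.
PR = (5 + 0.5·2)/10 × 100 = 60.0

60.0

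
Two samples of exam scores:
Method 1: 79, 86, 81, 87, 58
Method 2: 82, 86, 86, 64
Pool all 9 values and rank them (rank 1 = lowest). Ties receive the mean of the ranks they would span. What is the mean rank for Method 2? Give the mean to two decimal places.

Sorted (ascending): 58, 64, 79, 81, 82, 86, 86, 86, 87
The 3 values of 86 occupy positions 6–8 → average rank 7.
Method 2 values → pooled ranks: 82→5, 86→7, 86→7, 64→2
Mean rank = (5 + 7 + 7 + 2) / 4 = 5.25

5.25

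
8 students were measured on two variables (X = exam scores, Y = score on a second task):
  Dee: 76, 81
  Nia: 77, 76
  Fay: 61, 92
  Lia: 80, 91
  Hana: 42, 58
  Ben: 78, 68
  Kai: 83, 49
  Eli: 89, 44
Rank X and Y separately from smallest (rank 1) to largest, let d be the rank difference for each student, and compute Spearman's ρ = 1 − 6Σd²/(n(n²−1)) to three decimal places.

-0.500

Ranks of variable 1: 3, 4, 2, 6, 1, 5, 7, 8
Ranks of variable 2: 6, 5, 8, 7, 3, 4, 2, 1
d = r₁ − r₂: -3, -1, -6, -1, -2, 1, 5, 7
d²: 9, 1, 36, 1, 4, 1, 25, 49; Σd² = 126
ρ = 1 − 6·126/(8·63) = 1 − 756/504 = -0.500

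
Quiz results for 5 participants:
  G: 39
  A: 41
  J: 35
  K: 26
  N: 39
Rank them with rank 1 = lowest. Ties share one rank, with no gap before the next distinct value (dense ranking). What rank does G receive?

3

Sorted (ascending): 26, 35, 39, 39, 41
The 2 values of 39 share dense rank 3.
Remaining distinct values take the next consecutive integers.
G has value 39 → rank 3.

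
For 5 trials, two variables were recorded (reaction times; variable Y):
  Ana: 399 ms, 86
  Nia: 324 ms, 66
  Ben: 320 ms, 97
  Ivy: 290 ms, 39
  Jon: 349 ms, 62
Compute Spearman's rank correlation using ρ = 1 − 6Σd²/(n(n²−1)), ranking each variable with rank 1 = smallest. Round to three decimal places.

Ranks of variable 1: 5, 3, 2, 1, 4
Ranks of variable 2: 4, 3, 5, 1, 2
d = r₁ − r₂: 1, 0, -3, 0, 2
d²: 1, 0, 9, 0, 4; Σd² = 14
ρ = 1 − 6·14/(5·24) = 1 − 84/120 = 0.300

0.300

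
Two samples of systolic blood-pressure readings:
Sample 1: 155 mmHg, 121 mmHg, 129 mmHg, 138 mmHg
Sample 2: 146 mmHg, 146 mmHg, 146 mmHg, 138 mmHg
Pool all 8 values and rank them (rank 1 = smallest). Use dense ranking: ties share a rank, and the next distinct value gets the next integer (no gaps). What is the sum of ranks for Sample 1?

11

Sorted (ascending): 121, 129, 138, 138, 146, 146, 146, 155
The 2 values of 138 share dense rank 3.
The 3 values of 146 share dense rank 4.
Remaining distinct values take the next consecutive integers.
Sample 1 values → pooled ranks: 155→5, 121→1, 129→2, 138→3
Rank sum = 5 + 1 + 2 + 3 = 11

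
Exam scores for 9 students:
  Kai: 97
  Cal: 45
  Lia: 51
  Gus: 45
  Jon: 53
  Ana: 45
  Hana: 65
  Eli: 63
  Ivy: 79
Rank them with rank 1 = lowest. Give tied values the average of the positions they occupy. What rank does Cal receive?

Sorted (ascending): 45, 45, 45, 51, 53, 63, 65, 79, 97
The 3 values of 45 occupy positions 1–3 → average rank 2.
Cal has value 45 → rank 2.

2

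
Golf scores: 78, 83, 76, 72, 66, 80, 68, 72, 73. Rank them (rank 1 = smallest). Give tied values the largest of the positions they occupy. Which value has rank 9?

Sorted (ascending): 66, 68, 72, 72, 73, 76, 78, 80, 83
The 2 values of 72 occupy positions 3–4 → each gets rank 4.
Rank 9 → value 83.

83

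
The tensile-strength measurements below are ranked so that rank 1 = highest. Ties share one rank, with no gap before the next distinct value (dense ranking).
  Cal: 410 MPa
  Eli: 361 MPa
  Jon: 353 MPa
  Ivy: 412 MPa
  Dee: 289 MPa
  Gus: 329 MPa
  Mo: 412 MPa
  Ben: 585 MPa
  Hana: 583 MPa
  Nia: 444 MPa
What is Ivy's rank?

4

Sorted (descending): 585, 583, 444, 412, 412, 410, 361, 353, 329, 289
The 2 values of 412 share dense rank 4.
Remaining distinct values take the next consecutive integers.
Ivy has value 412 MPa → rank 4.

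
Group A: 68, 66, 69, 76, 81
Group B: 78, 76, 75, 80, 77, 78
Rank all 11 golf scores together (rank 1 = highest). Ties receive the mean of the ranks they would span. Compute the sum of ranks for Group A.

37.5

Sorted (descending): 81, 80, 78, 78, 77, 76, 76, 75, 69, 68, 66
The 2 values of 78 occupy positions 3–4 → average rank (3+4)/2 = 3.5.
The 2 values of 76 occupy positions 6–7 → average rank (6+7)/2 = 6.5.
Group A values → pooled ranks: 68→10, 66→11, 69→9, 76→6.5, 81→1
Rank sum = 10 + 11 + 9 + 6.5 + 1 = 37.5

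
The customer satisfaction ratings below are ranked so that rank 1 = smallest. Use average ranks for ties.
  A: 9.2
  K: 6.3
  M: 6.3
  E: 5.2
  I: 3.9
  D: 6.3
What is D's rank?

Sorted (ascending): 3.9, 5.2, 6.3, 6.3, 6.3, 9.2
The 3 values of 6.3 occupy positions 3–5 → average rank 4.
D has value 6.3 → rank 4.

4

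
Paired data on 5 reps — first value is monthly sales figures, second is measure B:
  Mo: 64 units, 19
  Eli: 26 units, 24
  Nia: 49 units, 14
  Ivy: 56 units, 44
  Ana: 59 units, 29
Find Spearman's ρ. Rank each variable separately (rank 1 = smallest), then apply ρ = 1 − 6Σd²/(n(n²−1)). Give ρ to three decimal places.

0.100

Ranks of variable 1: 5, 1, 2, 3, 4
Ranks of variable 2: 2, 3, 1, 5, 4
d = r₁ − r₂: 3, -2, 1, -2, 0
d²: 9, 4, 1, 4, 0; Σd² = 18
ρ = 1 − 6·18/(5·24) = 1 − 108/120 = 0.100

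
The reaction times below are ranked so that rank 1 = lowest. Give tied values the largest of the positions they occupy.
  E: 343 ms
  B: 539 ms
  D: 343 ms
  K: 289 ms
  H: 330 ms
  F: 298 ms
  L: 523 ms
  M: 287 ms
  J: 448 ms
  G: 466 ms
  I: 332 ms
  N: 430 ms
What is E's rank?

7

Sorted (ascending): 287, 289, 298, 330, 332, 343, 343, 430, 448, 466, 523, 539
The 2 values of 343 occupy positions 6–7 → each gets rank 7.
E has value 343 ms → rank 7.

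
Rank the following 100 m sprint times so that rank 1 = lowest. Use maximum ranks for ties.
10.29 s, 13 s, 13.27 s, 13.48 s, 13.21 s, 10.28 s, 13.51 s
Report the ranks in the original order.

2, 3, 5, 6, 4, 1, 7

Sorted (ascending): 10.28, 10.29, 13, 13.21, 13.27, 13.48, 13.51
No ties — each value takes its position as its rank.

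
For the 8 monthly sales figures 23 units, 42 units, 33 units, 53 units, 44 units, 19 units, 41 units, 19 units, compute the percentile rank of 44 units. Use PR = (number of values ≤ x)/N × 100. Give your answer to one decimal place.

N = 8.
Strictly below 44: 6. Equal to 44: 1.
PR = 7/8 × 100 = 87.5

87.5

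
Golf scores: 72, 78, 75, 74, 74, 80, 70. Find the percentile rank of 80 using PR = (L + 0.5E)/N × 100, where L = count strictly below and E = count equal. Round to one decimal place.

92.9

N = 7.
Strictly below 80: 6. Equal to 80: 1.
PR = (6 + 0.5·1)/7 × 100 = 92.9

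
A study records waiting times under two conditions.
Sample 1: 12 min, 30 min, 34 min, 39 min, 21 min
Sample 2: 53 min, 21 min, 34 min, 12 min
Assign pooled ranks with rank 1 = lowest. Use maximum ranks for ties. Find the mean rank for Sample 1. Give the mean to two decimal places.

5.20

Sorted (ascending): 12, 12, 21, 21, 30, 34, 34, 39, 53
The 2 values of 12 occupy positions 1–2 → each gets rank 2.
The 2 values of 21 occupy positions 3–4 → each gets rank 4.
The 2 values of 34 occupy positions 6–7 → each gets rank 7.
Sample 1 values → pooled ranks: 12→2, 30→5, 34→7, 39→8, 21→4
Mean rank = (2 + 5 + 7 + 8 + 4) / 5 = 5.20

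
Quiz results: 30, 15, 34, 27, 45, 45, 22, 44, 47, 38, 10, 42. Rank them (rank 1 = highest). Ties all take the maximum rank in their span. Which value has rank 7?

34

Sorted (descending): 47, 45, 45, 44, 42, 38, 34, 30, 27, 22, 15, 10
The 2 values of 45 occupy positions 2–3 → each gets rank 3.
Rank 7 → value 34.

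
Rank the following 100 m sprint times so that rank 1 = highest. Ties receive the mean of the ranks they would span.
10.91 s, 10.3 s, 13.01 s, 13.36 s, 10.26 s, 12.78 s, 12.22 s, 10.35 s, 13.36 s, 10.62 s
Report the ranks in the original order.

Sorted (descending): 13.36, 13.36, 13.01, 12.78, 12.22, 10.91, 10.62, 10.35, 10.3, 10.26
The 2 values of 13.36 occupy positions 1–2 → average rank (1+2)/2 = 1.5.

6, 9, 3, 1.5, 10, 4, 5, 8, 1.5, 7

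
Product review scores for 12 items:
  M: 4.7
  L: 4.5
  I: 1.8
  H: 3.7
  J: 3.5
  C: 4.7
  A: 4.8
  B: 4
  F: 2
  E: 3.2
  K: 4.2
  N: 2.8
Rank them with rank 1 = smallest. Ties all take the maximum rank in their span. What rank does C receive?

Sorted (ascending): 1.8, 2, 2.8, 3.2, 3.5, 3.7, 4, 4.2, 4.5, 4.7, 4.7, 4.8
The 2 values of 4.7 occupy positions 10–11 → each gets rank 11.
C has value 4.7 → rank 11.

11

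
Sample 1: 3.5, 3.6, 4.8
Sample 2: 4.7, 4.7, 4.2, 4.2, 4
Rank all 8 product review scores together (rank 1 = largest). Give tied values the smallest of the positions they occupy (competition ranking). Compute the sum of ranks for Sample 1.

Sorted (descending): 4.8, 4.7, 4.7, 4.2, 4.2, 4, 3.6, 3.5
The 2 values of 4.7 occupy positions 2–3 → each gets rank 2.
The 2 values of 4.2 occupy positions 4–5 → each gets rank 4.
Sample 1 values → pooled ranks: 3.5→8, 3.6→7, 4.8→1
Rank sum = 8 + 7 + 1 = 16

16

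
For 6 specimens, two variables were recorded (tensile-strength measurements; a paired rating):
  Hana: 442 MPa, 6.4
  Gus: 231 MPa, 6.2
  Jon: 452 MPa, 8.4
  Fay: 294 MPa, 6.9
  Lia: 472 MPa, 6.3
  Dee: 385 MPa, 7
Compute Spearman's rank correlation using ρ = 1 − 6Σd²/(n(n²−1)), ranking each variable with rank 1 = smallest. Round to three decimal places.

0.257

Ranks of variable 1: 4, 1, 5, 2, 6, 3
Ranks of variable 2: 3, 1, 6, 4, 2, 5
d = r₁ − r₂: 1, 0, -1, -2, 4, -2
d²: 1, 0, 1, 4, 16, 4; Σd² = 26
ρ = 1 − 6·26/(6·35) = 1 − 156/210 = 0.257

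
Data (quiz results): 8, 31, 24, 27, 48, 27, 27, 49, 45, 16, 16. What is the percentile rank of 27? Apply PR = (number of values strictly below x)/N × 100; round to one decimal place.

36.4

N = 11.
Strictly below 27: 4. Equal to 27: 3.
PR = 4/11 × 100 = 36.4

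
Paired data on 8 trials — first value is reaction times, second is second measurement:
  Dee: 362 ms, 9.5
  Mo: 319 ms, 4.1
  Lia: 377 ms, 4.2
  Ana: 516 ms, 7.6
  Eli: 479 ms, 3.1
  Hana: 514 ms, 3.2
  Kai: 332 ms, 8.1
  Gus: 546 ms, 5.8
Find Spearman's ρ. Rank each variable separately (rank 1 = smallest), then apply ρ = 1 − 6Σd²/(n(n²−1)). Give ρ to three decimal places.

-0.143

Ranks of variable 1: 3, 1, 4, 7, 5, 6, 2, 8
Ranks of variable 2: 8, 3, 4, 6, 1, 2, 7, 5
d = r₁ − r₂: -5, -2, 0, 1, 4, 4, -5, 3
d²: 25, 4, 0, 1, 16, 16, 25, 9; Σd² = 96
ρ = 1 − 6·96/(8·63) = 1 − 576/504 = -0.143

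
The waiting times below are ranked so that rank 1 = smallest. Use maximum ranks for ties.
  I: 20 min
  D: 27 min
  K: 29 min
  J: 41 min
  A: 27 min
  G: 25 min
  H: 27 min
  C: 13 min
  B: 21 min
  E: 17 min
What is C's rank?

Sorted (ascending): 13, 17, 20, 21, 25, 27, 27, 27, 29, 41
The 3 values of 27 occupy positions 6–8 → each gets rank 8.
C has value 13 min → rank 1.

1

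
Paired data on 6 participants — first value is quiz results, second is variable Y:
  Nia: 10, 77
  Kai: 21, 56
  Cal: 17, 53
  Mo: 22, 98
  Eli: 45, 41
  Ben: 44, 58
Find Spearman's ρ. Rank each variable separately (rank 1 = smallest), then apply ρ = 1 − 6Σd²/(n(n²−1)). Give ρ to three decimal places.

-0.314

Ranks of variable 1: 1, 3, 2, 4, 6, 5
Ranks of variable 2: 5, 3, 2, 6, 1, 4
d = r₁ − r₂: -4, 0, 0, -2, 5, 1
d²: 16, 0, 0, 4, 25, 1; Σd² = 46
ρ = 1 − 6·46/(6·35) = 1 − 276/210 = -0.314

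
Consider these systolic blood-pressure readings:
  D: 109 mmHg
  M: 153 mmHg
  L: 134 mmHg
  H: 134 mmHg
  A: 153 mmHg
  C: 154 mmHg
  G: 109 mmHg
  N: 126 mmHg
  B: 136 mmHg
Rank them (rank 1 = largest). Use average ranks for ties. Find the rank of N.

7

Sorted (descending): 154, 153, 153, 136, 134, 134, 126, 109, 109
The 2 values of 153 occupy positions 2–3 → average rank (2+3)/2 = 2.5.
The 2 values of 134 occupy positions 5–6 → average rank (5+6)/2 = 5.5.
The 2 values of 109 occupy positions 8–9 → average rank (8+9)/2 = 8.5.
N has value 126 mmHg → rank 7.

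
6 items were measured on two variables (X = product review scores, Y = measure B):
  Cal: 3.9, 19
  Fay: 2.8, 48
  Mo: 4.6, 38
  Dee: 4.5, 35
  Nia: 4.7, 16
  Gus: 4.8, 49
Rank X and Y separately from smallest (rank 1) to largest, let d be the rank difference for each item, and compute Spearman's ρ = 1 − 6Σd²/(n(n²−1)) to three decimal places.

0.086

Ranks of variable 1: 2, 1, 4, 3, 5, 6
Ranks of variable 2: 2, 5, 4, 3, 1, 6
d = r₁ − r₂: 0, -4, 0, 0, 4, 0
d²: 0, 16, 0, 0, 16, 0; Σd² = 32
ρ = 1 − 6·32/(6·35) = 1 − 192/210 = 0.086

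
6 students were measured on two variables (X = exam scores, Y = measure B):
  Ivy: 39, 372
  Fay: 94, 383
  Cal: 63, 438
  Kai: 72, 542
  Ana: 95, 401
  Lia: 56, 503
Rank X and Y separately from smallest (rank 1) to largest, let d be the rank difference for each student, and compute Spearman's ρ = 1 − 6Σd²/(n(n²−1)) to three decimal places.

0.086

Ranks of variable 1: 1, 5, 3, 4, 6, 2
Ranks of variable 2: 1, 2, 4, 6, 3, 5
d = r₁ − r₂: 0, 3, -1, -2, 3, -3
d²: 0, 9, 1, 4, 9, 9; Σd² = 32
ρ = 1 − 6·32/(6·35) = 1 − 192/210 = 0.086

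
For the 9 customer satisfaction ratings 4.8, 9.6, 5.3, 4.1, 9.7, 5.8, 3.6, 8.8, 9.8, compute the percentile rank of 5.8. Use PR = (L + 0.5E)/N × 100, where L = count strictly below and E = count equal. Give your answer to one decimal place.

N = 9.
Strictly below 5.8: 4. Equal to 5.8: 1.
PR = (4 + 0.5·1)/9 × 100 = 50.0

50.0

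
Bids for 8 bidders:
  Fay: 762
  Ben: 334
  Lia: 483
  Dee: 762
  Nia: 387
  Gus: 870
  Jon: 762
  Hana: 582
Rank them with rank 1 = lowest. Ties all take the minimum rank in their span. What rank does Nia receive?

2

Sorted (ascending): 334, 387, 483, 582, 762, 762, 762, 870
The 3 values of 762 occupy positions 5–7 → each gets rank 5.
Nia has value 387 → rank 2.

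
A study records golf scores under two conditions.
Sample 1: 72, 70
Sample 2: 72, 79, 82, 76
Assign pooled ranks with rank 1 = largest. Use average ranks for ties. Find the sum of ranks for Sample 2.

10.5

Sorted (descending): 82, 79, 76, 72, 72, 70
The 2 values of 72 occupy positions 4–5 → average rank (4+5)/2 = 4.5.
Sample 2 values → pooled ranks: 72→4.5, 79→2, 82→1, 76→3
Rank sum = 4.5 + 2 + 1 + 3 = 10.5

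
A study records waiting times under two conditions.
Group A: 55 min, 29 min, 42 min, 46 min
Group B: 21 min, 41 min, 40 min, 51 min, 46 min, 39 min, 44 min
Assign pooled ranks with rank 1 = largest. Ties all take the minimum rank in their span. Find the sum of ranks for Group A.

20

Sorted (descending): 55, 51, 46, 46, 44, 42, 41, 40, 39, 29, 21
The 2 values of 46 occupy positions 3–4 → each gets rank 3.
Group A values → pooled ranks: 55→1, 29→10, 42→6, 46→3
Rank sum = 1 + 10 + 6 + 3 = 20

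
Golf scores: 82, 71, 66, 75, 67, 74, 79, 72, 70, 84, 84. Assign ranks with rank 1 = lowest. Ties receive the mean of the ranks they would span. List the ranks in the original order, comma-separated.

9, 4, 1, 7, 2, 6, 8, 5, 3, 10.5, 10.5

Sorted (ascending): 66, 67, 70, 71, 72, 74, 75, 79, 82, 84, 84
The 2 values of 84 occupy positions 10–11 → average rank (10+11)/2 = 10.5.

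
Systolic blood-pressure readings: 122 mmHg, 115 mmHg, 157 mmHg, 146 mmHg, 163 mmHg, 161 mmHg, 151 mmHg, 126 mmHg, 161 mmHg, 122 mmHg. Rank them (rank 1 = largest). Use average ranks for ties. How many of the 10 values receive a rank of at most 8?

Sorted (descending): 163, 161, 161, 157, 151, 146, 126, 122, 122, 115
The 2 values of 161 occupy positions 2–3 → average rank (2+3)/2 = 2.5.
The 2 values of 122 occupy positions 8–9 → average rank (8+9)/2 = 8.5.
Ranks ≤ 8: {1, 2.5, 2.5, 4, 5, 6, 7} → 7 values.

7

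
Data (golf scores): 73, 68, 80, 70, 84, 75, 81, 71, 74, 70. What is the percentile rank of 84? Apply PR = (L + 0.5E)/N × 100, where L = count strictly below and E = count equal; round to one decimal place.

N = 10.
Strictly below 84: 9. Equal to 84: 1.
PR = (9 + 0.5·1)/10 × 100 = 95.0

95.0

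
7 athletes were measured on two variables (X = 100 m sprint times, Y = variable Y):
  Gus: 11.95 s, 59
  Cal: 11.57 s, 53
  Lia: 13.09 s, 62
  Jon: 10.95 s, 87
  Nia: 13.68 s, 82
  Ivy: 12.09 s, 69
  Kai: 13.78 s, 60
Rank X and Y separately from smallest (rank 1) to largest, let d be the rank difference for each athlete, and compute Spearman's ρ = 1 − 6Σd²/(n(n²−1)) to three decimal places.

Ranks of variable 1: 3, 2, 5, 1, 6, 4, 7
Ranks of variable 2: 2, 1, 4, 7, 6, 5, 3
d = r₁ − r₂: 1, 1, 1, -6, 0, -1, 4
d²: 1, 1, 1, 36, 0, 1, 16; Σd² = 56
ρ = 1 − 6·56/(7·48) = 1 − 336/336 = 0.000

0.000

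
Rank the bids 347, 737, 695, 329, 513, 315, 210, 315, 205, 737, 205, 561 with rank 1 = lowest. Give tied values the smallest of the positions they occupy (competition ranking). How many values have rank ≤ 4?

Sorted (ascending): 205, 205, 210, 315, 315, 329, 347, 513, 561, 695, 737, 737
The 2 values of 205 occupy positions 1–2 → each gets rank 1.
The 2 values of 315 occupy positions 4–5 → each gets rank 4.
The 2 values of 737 occupy positions 11–12 → each gets rank 11.
Ranks ≤ 4: {1, 1, 3, 4, 4} → 5 values.

5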